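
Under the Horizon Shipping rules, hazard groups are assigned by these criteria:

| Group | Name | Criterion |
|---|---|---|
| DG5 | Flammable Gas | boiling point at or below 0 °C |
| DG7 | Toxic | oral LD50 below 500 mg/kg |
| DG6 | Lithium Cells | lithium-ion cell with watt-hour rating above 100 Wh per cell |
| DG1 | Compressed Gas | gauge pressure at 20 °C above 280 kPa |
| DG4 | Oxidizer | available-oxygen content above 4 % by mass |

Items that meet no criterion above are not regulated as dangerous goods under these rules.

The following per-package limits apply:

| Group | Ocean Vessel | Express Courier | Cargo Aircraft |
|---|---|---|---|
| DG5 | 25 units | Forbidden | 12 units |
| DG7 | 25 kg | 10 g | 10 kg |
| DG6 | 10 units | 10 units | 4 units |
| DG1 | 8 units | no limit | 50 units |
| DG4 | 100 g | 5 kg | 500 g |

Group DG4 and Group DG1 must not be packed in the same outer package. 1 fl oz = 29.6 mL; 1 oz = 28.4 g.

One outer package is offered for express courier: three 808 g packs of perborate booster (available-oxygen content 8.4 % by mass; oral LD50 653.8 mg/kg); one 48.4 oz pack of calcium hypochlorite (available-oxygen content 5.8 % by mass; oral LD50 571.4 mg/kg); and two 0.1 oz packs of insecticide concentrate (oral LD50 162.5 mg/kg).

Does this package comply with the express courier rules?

Yes

Perborate booster: available-oxygen content 8.4 % by mass > 4 % by mass → Group DG4 (Oxidizer).
Calcium hypochlorite: available-oxygen content 5.8 % by mass > 4 % by mass → Group DG4 (Oxidizer).
The insecticide concentrate has oral LD50 162.5 mg/kg, which is < 500 mg/kg, so it is Group DG7 (Toxic).
Group DG4 net quantity: (three 808 g packs = 2.424 kg) + (one 48.4 oz pack = 1374.56 g) = 3798.56 g.
3798.56 g is within the express courier limit of 5 kg for Group DG4.
Group DG7 quantity: two 0.1 oz packs = 5.68 g.
5.68 g is within the express courier limit of 10 g for Group DG7.
The segregation rule (Group DG4 with Group DG1) does not apply to Group DG4 with Group DG7.
Every hazard group is within its express courier limit and no segregation rule is violated.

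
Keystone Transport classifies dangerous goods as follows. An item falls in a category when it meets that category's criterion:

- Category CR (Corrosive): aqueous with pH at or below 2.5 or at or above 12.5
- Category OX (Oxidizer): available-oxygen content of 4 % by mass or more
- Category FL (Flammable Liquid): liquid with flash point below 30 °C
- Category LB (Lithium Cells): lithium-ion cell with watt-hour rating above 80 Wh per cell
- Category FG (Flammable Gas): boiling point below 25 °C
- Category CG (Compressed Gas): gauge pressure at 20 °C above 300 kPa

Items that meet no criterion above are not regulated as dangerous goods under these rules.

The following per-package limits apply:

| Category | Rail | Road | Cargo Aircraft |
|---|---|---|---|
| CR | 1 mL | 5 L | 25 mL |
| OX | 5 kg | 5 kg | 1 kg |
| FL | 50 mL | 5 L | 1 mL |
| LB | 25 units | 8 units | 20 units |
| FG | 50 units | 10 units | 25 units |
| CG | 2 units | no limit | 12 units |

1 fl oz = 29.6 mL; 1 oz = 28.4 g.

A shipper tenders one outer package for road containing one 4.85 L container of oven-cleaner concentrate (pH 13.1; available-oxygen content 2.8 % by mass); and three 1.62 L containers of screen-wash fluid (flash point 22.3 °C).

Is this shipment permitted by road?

Oven-cleaner concentrate: pH 13.1 ≥ 12.5 → Category CR (Corrosive).
With flash point 22.3 °C (< 30 °C), the screen-wash fluid falls in Category FL.
Category FL quantity: three 1.62 L containers = 4.86 L.
4.86 L is within the road limit of 5 L for Category FL.
Category CR quantity: 4.85 L.
4.85 L ≤ 5 L (road limit, Category CR) — within limit.
Every hazard category is within its road limit and no segregation rule is violated.

Yes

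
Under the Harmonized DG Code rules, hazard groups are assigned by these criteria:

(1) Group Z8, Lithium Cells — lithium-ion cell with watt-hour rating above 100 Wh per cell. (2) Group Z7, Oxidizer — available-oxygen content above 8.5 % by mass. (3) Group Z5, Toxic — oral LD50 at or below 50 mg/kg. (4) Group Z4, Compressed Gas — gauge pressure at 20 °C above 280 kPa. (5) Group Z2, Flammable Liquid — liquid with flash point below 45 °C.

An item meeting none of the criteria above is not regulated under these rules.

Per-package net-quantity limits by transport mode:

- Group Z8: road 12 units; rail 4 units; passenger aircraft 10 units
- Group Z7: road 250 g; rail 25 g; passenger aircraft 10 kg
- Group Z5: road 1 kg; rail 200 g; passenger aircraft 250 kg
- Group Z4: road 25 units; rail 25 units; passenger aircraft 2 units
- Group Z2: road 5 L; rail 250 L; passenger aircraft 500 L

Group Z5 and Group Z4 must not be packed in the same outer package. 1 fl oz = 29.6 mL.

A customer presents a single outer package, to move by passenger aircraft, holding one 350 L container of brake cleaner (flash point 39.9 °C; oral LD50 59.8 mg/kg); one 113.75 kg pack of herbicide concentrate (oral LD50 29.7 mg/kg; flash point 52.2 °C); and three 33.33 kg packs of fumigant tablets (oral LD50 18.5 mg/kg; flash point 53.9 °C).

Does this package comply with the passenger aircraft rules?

The brake cleaner has flash point 39.9 °C, which is < 45 °C, so it is Group Z2 (Flammable Liquid).
Herbicide concentrate: oral LD50 29.7 mg/kg ≤ 50 mg/kg → Group Z5 (Toxic).
With oral LD50 18.5 mg/kg (≤ 50 mg/kg), the fumigant tablets fall in Group Z5.
Total Group Z5: 113.75 kg + (three 33.33 kg packs = 99.99 kg) = 213.74 kg.
That is within the Group Z5 passenger aircraft limit of 250 kg.
Group Z2 quantity: 350 L.
That is within the Group Z2 passenger aircraft limit of 500 L.
The segregation rule (Group Z5 with Group Z4) does not apply to Group Z5 with Group Z2.
Every hazard group is within its passenger aircraft limit and no segregation rule is violated.

Yes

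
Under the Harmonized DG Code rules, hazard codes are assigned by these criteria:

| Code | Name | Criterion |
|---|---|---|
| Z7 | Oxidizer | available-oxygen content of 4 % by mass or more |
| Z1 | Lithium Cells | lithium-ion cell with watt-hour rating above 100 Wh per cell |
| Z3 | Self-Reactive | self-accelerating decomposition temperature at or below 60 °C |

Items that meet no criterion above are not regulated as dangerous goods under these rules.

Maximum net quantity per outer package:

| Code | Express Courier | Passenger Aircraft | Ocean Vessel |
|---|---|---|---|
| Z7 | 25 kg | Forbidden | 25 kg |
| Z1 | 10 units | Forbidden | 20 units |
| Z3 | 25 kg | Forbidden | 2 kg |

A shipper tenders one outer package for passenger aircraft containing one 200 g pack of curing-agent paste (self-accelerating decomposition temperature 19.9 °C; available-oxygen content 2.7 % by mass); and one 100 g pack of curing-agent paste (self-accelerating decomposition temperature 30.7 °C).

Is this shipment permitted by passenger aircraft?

Self-accelerating decomposition temperature 19.9 °C meets the Code Z3 criterion (Self-Reactive), so the curing-agent paste is Code Z3.
Self-accelerating decomposition temperature 30.7 °C meets the Code Z3 criterion (Self-Reactive), so the curing-agent paste is Code Z3.
Total Code Z3: 200 g + 100 g = 300 g.
Code Z3 is Forbidden by passenger aircraft.

No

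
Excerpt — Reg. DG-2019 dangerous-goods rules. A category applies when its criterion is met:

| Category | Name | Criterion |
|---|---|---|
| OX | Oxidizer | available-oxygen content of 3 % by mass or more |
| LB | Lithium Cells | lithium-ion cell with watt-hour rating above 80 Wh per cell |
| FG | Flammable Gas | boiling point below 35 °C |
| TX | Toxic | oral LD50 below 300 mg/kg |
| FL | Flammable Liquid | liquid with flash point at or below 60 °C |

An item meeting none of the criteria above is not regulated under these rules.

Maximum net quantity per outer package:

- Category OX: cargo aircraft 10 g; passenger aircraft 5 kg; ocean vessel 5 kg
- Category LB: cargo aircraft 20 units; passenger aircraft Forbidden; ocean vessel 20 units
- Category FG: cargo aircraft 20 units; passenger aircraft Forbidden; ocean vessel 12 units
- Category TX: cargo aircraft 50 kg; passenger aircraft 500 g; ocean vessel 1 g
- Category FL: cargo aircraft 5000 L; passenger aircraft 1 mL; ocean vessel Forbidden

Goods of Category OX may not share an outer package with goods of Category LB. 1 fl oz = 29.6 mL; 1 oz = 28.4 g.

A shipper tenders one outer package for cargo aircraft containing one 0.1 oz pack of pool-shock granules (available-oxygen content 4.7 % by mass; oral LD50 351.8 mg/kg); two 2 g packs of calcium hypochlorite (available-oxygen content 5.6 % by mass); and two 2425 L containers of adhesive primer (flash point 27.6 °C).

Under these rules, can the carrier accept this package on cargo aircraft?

With available-oxygen content 4.7 % by mass (≥ 3 % by mass), the pool-shock granules fall in Category OX.
Calcium hypochlorite: available-oxygen content 5.6 % by mass ≥ 3 % by mass → Category OX (Oxidizer).
Flash point 27.6 °C meets the Category FL criterion (Flammable Liquid), so the adhesive primer is Category FL.
Category OX net quantity: (one 0.1 oz pack = 2.84 g) + (two 2 g packs = 4 g) = 6.84 g.
6.84 g is within the cargo aircraft limit of 10 g for Category OX.
Category FL quantity: two 2425 L containers = 4850 L.
That is within the Category FL cargo aircraft limit of 5000 L.
The segregation rule (Category OX with Category LB) does not apply to Category OX with Category FL.
Every hazard category is within its cargo aircraft limit and no segregation rule is violated.

Yes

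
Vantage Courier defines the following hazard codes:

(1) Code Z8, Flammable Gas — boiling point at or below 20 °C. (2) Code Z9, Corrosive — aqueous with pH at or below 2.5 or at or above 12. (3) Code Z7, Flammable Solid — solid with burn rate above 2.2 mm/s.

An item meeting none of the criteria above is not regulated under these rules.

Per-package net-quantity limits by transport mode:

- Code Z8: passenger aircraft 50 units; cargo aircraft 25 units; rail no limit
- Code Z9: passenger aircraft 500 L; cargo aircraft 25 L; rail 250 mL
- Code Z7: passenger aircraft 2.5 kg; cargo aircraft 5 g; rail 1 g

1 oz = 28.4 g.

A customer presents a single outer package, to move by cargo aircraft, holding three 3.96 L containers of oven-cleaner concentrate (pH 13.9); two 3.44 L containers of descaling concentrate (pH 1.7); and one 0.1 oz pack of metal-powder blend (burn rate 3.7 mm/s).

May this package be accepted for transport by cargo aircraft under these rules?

pH 13.9 meets the Code Z9 criterion (Corrosive), so the oven-cleaner concentrate is Code Z9.
Descaling concentrate: pH 1.7 ≤ 2.5 → Code Z9 (Corrosive).
With burn rate 3.7 mm/s (> 2.2 mm/s), the metal-powder blend falls in Code Z7.
Total Code Z9: (three 3.96 L containers = 11.88 L) + (two 3.44 L containers = 6.88 L) = 18.76 L.
18.76 L ≤ 25 L (cargo aircraft limit, Code Z9) — within limit.
Code Z7 quantity: one 0.1 oz pack = 2.84 g.
2.84 g ≤ 5 g (cargo aircraft limit, Code Z7) — within limit.
Every hazard code is within its cargo aircraft limit and no segregation rule is violated.

Yes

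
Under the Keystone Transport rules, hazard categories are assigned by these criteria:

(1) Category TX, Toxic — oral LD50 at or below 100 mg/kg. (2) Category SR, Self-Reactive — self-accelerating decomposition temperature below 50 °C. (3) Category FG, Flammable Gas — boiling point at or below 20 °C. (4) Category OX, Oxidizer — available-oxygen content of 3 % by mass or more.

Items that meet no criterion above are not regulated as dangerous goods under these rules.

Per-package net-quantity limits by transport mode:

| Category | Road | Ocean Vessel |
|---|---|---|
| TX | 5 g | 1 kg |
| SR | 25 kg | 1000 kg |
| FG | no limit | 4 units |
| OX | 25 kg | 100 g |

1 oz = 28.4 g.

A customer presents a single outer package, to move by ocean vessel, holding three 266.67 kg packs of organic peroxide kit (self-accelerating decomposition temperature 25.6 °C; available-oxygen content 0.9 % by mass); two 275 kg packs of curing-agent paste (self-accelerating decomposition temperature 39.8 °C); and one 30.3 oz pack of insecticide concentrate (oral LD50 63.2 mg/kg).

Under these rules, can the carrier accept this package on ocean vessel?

No

Organic peroxide kit: self-accelerating decomposition temperature 25.6 °C < 50 °C → Category SR (Self-Reactive).
Curing-agent paste: self-accelerating decomposition temperature 39.8 °C < 50 °C → Category SR (Self-Reactive).
Oral LD50 63.2 mg/kg meets the Category TX criterion (Toxic), so the insecticide concentrate is Category TX.
Total Category SR: (three 266.67 kg packs = 800.01 kg) + (two 275 kg packs = 550 kg) = 1350.01 kg.
1350.01 kg exceeds the ocean vessel limit of 1000 kg for Category SR.
Category TX quantity: one 30.3 oz pack = 860.52 g.
860.52 g is within the ocean vessel limit of 1 kg for Category TX.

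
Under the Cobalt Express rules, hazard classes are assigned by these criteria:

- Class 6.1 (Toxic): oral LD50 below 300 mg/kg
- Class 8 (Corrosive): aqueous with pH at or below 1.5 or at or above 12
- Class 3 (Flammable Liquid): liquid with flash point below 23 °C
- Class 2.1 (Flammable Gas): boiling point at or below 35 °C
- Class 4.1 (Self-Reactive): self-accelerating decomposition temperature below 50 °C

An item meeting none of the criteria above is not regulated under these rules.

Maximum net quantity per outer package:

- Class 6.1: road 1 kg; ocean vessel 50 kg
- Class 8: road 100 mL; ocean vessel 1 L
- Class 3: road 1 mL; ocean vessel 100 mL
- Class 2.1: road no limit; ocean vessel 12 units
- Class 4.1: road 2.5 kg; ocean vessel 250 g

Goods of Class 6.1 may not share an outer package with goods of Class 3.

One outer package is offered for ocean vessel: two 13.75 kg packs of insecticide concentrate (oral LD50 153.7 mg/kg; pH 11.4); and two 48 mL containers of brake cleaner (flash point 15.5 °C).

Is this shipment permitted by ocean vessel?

No

The insecticide concentrate has oral LD50 153.7 mg/kg, which is < 300 mg/kg, so it is Class 6.1 (Toxic).
The brake cleaner has flash point 15.5 °C, which is < 23 °C, so it is Class 3 (Flammable Liquid).
Class 6.1 quantity: two 13.75 kg packs = 27.5 kg.
27.5 kg ≤ 50 kg (ocean vessel limit, Class 6.1) — within limit.
Class 3 quantity: two 48 mL containers = 96 mL.
96 mL is within the ocean vessel limit of 100 mL for Class 3.
Class 6.1 and Class 3 may not share an outer package.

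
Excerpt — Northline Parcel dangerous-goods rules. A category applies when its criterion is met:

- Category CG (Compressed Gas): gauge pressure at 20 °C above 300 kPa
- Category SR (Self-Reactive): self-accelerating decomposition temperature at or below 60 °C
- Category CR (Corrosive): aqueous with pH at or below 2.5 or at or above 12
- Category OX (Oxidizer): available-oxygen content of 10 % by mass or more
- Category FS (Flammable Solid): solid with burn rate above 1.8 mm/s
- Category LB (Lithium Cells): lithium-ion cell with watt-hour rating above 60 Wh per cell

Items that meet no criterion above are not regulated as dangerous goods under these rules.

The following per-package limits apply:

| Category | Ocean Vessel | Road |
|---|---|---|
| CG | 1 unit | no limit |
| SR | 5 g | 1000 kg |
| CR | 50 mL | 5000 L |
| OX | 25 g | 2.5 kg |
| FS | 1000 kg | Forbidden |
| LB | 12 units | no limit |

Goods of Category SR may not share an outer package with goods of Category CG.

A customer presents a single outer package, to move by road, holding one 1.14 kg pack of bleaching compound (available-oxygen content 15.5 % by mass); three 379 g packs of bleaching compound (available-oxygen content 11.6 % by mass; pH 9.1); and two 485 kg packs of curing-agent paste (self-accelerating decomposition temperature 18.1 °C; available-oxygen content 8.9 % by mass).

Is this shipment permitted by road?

Available-oxygen content 15.5 % by mass meets the Category OX criterion (Oxidizer), so the bleaching compound is Category OX.
With available-oxygen content 11.6 % by mass (≥ 10 % by mass), the bleaching compound falls in Category OX.
Curing-agent paste: self-accelerating decomposition temperature 18.1 °C ≤ 60 °C → Category SR (Self-Reactive).
Category SR quantity: two 485 kg packs = 970 kg.
970 kg is within the road limit of 1000 kg for Category SR.
Total Category OX: 1.14 kg + (three 379 g packs = 1.137 kg) = 2.277 kg.
2.277 kg is within the road limit of 2.5 kg for Category OX.
The segregation rule (Category SR with Category CG) does not apply to Category SR with Category OX.
Every hazard category is within its road limit and no segregation rule is violated.

Yes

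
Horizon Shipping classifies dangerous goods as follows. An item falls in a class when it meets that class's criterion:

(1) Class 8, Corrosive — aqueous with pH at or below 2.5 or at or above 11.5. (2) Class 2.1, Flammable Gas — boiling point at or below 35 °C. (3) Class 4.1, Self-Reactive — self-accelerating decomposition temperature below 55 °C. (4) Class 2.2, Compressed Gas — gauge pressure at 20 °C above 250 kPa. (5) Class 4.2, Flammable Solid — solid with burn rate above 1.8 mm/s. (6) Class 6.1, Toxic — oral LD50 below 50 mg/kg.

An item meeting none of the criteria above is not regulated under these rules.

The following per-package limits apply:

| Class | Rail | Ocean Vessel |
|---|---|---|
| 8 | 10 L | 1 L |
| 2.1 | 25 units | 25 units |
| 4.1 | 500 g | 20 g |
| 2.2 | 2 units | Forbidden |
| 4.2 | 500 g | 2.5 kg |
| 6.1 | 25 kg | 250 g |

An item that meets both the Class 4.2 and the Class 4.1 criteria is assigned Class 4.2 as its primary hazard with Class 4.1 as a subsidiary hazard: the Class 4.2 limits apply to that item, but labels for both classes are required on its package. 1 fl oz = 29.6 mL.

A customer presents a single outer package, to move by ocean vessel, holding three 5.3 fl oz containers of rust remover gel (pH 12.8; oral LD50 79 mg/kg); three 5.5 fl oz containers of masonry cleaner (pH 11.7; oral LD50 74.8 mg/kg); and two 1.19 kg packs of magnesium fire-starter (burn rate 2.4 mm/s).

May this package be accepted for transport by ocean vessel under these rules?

pH 12.8 meets the Class 8 criterion (Corrosive), so the rust remover gel is Class 8.
With pH 11.7 (≥ 11.5), the masonry cleaner falls in Class 8.
The magnesium fire-starter has burn rate 2.4 mm/s, which is > 1.8 mm/s, so it is Class 4.2 (Flammable Solid).
Total Class 8: (three 5.3 fl oz containers = 470.64 mL) + (three 5.5 fl oz containers = 488.4 mL) = 959.04 mL.
959.04 mL ≤ 1 L (ocean vessel limit, Class 8) — within limit.
Class 4.2 quantity: two 1.19 kg packs = 2.38 kg.
That is within the Class 4.2 ocean vessel limit of 2.5 kg.
Every hazard class is within its ocean vessel limit and no segregation rule is violated.

Yes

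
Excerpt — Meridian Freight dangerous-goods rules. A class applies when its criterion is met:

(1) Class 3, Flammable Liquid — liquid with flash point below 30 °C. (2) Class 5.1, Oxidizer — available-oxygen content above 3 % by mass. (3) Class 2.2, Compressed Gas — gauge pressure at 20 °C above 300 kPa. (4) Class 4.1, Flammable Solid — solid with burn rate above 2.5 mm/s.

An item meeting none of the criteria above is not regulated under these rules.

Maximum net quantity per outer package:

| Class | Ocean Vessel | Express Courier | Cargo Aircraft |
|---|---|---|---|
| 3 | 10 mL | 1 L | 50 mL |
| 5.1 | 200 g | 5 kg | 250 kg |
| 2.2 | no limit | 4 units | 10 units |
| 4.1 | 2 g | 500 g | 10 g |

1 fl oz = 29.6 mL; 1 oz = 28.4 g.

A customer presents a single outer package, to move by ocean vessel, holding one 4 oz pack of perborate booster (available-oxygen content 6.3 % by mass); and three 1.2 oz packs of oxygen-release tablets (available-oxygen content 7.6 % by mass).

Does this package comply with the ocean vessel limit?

No

Perborate booster: available-oxygen content 6.3 % by mass > 3 % by mass → Class 5.1 (Oxidizer).
With available-oxygen content 7.6 % by mass (> 3 % by mass), the oxygen-release tablets fall in Class 5.1.
Total Class 5.1: (one 4 oz pack = 113.6 g) + (three 1.2 oz packs = 102.24 g) = 215.84 g.
215.84 g > 200 g (ocean vessel limit, Class 5.1) — over the limit.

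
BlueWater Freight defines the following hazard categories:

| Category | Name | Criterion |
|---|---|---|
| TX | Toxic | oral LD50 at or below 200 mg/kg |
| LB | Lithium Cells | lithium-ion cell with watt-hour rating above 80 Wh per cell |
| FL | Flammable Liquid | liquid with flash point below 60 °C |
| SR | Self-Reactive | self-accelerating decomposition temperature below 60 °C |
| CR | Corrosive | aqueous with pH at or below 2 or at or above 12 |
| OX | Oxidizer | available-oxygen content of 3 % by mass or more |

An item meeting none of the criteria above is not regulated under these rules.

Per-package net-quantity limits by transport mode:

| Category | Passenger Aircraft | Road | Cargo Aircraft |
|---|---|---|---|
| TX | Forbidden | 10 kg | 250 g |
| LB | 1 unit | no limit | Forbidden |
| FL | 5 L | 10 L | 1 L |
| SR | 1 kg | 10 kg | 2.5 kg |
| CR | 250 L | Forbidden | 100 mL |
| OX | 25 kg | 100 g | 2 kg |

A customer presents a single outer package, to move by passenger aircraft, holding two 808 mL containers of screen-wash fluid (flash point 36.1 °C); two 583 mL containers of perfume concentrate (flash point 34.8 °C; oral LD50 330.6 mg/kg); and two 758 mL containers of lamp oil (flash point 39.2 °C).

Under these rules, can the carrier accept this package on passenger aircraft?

The screen-wash fluid has flash point 36.1 °C, which is < 60 °C, so it is Category FL (Flammable Liquid).
Perfume concentrate: flash point 34.8 °C < 60 °C → Category FL (Flammable Liquid).
The lamp oil has flash point 39.2 °C, which is < 60 °C, so it is Category FL (Flammable Liquid).
Total Category FL: (two 808 mL containers = 1.616 L) + (two 583 mL containers = 1.166 L) + (two 758 mL containers = 1.516 L) = 4.298 L.
4.298 L ≤ 5 L (passenger aircraft limit, Category FL) — within limit.

Yes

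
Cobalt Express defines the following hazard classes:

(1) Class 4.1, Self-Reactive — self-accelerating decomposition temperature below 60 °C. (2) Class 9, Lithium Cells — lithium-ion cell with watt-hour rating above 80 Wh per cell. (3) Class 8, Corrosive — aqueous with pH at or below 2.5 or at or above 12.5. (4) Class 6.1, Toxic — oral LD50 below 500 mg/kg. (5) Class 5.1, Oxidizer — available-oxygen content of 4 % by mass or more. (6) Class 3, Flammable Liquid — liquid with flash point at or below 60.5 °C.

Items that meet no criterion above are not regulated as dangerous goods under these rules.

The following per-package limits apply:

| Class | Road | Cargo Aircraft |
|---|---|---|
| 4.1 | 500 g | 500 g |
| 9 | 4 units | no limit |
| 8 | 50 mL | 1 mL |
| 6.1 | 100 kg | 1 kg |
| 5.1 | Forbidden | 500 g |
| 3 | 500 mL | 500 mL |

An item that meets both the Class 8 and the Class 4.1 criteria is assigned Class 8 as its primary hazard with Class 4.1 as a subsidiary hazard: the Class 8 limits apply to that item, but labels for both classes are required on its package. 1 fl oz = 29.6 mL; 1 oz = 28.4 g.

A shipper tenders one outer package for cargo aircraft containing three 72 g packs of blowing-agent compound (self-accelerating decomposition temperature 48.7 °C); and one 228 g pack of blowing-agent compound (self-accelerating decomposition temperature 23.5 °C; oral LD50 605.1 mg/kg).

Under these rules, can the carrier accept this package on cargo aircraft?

Self-accelerating decomposition temperature 48.7 °C meets the Class 4.1 criterion (Self-Reactive), so the blowing-agent compound is Class 4.1.
Blowing-agent compound: self-accelerating decomposition temperature 23.5 °C < 60 °C → Class 4.1 (Self-Reactive).
Total Class 4.1: (three 72 g packs = 216 g) + 228 g = 444 g.
444 g is within the cargo aircraft limit of 500 g for Class 4.1.

Yes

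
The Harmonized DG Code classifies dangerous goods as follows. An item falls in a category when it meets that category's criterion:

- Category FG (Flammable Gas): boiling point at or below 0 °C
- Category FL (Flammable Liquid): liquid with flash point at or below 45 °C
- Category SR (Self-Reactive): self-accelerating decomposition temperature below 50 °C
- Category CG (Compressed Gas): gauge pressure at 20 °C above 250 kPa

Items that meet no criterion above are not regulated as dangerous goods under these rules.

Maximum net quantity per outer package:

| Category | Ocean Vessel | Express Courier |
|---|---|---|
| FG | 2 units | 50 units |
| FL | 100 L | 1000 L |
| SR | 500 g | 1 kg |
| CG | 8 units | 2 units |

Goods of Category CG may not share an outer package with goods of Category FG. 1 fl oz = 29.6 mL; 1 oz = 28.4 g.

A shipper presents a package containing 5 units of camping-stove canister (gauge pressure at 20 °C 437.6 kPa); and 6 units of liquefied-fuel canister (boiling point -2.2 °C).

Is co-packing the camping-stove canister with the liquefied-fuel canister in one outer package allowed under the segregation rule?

No

Gauge pressure at 20 °C 437.6 kPa meets the Category CG criterion (Compressed Gas), so the camping-stove canister is Category CG.
The liquefied-fuel canister has boiling point -2.2 °C, which is ≤ 0 °C, so it is Category FG (Flammable Gas).
Category CG and Category FG may not share an outer package.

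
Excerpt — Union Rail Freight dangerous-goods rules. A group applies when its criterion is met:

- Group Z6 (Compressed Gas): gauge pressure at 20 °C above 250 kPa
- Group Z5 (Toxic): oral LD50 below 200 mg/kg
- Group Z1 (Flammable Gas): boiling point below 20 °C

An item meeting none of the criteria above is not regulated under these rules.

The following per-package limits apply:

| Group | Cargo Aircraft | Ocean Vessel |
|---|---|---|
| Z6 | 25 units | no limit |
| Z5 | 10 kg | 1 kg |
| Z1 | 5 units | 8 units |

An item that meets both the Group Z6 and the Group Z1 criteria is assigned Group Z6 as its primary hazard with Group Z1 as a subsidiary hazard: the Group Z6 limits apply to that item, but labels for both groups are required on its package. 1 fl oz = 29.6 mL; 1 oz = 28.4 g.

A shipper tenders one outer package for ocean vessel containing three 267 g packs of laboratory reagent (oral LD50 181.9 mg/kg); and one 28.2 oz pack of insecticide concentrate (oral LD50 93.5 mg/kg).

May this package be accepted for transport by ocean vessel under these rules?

Oral LD50 181.9 mg/kg meets the Group Z5 criterion (Toxic), so the laboratory reagent is Group Z5.
The insecticide concentrate has oral LD50 93.5 mg/kg, which is < 200 mg/kg, so it is Group Z5 (Toxic).
Group Z5 net quantity: (three 267 g packs = 801 g) + (one 28.2 oz pack = 800.88 g) = 1601.88 g.
1601.88 g exceeds the ocean vessel limit of 1 kg for Group Z5.

No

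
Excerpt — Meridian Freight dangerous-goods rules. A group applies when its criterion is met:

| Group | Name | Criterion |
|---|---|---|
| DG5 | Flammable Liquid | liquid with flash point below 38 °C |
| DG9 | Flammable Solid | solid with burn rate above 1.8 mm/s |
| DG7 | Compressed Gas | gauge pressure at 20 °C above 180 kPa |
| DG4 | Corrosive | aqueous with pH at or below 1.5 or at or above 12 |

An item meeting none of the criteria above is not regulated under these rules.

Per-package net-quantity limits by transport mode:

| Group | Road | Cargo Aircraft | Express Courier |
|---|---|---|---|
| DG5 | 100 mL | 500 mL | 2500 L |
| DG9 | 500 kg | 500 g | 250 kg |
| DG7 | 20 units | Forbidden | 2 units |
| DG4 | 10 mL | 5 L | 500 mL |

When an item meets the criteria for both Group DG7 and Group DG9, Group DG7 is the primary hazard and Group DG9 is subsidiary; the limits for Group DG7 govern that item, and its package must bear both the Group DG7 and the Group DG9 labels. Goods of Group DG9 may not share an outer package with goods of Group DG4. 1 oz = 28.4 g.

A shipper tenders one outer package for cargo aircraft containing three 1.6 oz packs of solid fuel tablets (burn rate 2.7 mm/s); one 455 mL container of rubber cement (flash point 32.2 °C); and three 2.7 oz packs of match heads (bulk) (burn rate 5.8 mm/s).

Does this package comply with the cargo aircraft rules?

Burn rate 2.7 mm/s meets the Group DG9 criterion (Flammable Solid), so the solid fuel tablets are Group DG9.
The rubber cement has flash point 32.2 °C, which is < 38 °C, so it is Group DG5 (Flammable Liquid).
Burn rate 5.8 mm/s meets the Group DG9 criterion (Flammable Solid), so the match heads (bulk) are Group DG9.
Group DG9 net quantity: (three 1.6 oz packs = 136.32 g) + (three 2.7 oz packs = 230.04 g) = 366.36 g.
366.36 g ≤ 500 g (cargo aircraft limit, Group DG9) — within limit.
Group DG5 quantity: 455 mL.
455 mL is within the cargo aircraft limit of 500 mL for Group DG5.
The segregation rule (Group DG9 with Group DG4) does not apply to Group DG9 with Group DG5.
Every hazard group is within its cargo aircraft limit and no segregation rule is violated.

Yes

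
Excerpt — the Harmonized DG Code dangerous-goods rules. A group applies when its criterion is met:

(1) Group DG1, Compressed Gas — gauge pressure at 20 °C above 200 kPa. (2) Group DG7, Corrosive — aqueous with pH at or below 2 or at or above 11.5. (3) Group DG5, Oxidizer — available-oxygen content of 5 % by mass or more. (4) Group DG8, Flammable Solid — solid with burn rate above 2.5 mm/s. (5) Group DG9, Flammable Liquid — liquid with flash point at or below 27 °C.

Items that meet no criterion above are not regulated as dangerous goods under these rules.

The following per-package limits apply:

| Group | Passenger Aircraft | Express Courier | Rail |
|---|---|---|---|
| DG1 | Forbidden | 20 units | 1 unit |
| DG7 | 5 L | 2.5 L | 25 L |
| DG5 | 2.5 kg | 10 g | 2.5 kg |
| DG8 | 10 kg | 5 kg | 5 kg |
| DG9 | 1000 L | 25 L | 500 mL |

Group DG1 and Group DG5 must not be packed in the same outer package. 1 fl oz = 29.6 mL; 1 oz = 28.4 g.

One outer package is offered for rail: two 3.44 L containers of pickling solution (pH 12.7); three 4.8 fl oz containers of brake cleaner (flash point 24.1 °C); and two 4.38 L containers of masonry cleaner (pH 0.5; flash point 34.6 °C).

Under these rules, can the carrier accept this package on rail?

Pickling solution: pH 12.7 ≥ 11.5 → Group DG7 (Corrosive).
The brake cleaner has flash point 24.1 °C, which is ≤ 27 °C, so it is Group DG9 (Flammable Liquid).
Masonry cleaner: pH 0.5 ≤ 2 → Group DG7 (Corrosive).
Group DG9 quantity: three 4.8 fl oz containers = 426.24 mL.
426.24 mL is within the rail limit of 500 mL for Group DG9.
Total Group DG7: (two 3.44 L containers = 6.88 L) + (two 4.38 L containers = 8.76 L) = 15.64 L.
That is within the Group DG7 rail limit of 25 L.
The segregation rule (Group DG1 with Group DG5) does not apply to Group DG9 with Group DG7.
Every hazard group is within its rail limit and no segregation rule is violated.

Yes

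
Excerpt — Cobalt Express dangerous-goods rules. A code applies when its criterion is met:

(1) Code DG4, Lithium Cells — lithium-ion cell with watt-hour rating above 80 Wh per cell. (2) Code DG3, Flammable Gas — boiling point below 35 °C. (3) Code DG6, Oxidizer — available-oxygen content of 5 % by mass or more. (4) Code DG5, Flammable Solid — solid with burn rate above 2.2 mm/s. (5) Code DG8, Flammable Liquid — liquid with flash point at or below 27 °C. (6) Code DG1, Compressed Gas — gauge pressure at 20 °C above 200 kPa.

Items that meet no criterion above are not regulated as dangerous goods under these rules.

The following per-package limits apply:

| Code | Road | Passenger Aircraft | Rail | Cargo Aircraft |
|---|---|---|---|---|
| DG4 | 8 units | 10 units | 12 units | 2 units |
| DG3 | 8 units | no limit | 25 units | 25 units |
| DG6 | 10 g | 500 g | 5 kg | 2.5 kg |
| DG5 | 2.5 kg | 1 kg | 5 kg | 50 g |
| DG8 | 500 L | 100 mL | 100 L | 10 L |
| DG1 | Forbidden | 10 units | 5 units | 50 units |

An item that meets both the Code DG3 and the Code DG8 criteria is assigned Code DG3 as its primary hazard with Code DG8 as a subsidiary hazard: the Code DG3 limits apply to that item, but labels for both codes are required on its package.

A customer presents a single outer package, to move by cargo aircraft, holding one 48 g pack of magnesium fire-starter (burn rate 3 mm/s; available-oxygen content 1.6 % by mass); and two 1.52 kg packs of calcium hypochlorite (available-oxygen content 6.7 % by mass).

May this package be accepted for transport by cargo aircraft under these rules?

Magnesium fire-starter: burn rate 3 mm/s > 2.2 mm/s → Code DG5 (Flammable Solid).
Calcium hypochlorite: available-oxygen content 6.7 % by mass ≥ 5 % by mass → Code DG6 (Oxidizer).
Code DG5 quantity: 48 g.
48 g is within the cargo aircraft limit of 50 g for Code DG5.
Code DG6 quantity: two 1.52 kg packs = 3.04 kg.
3.04 kg > 2.5 kg (cargo aircraft limit, Code DG6) — over the limit.

No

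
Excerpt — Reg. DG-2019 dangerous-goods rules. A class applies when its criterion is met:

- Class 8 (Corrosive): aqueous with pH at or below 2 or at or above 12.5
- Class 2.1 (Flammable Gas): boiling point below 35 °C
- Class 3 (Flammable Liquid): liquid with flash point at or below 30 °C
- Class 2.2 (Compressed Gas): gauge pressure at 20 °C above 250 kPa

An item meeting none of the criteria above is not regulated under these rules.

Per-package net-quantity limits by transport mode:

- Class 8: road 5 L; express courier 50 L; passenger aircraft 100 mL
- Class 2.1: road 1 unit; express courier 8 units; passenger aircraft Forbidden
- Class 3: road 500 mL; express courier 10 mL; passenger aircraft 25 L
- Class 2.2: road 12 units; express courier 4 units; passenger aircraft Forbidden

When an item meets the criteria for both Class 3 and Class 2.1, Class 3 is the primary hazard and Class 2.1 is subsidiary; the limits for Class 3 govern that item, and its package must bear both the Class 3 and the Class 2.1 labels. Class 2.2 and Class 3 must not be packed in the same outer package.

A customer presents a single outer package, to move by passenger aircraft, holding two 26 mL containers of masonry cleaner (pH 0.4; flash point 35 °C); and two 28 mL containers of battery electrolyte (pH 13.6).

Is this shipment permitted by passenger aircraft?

Masonry cleaner: pH 0.4 ≤ 2 → Class 8 (Corrosive).
pH 13.6 meets the Class 8 criterion (Corrosive), so the battery electrolyte is Class 8.
Class 8 net quantity: (two 26 mL containers = 52 mL) + (two 28 mL containers = 56 mL) = 108 mL.
That exceeds the Class 8 passenger aircraft limit of 100 mL.

No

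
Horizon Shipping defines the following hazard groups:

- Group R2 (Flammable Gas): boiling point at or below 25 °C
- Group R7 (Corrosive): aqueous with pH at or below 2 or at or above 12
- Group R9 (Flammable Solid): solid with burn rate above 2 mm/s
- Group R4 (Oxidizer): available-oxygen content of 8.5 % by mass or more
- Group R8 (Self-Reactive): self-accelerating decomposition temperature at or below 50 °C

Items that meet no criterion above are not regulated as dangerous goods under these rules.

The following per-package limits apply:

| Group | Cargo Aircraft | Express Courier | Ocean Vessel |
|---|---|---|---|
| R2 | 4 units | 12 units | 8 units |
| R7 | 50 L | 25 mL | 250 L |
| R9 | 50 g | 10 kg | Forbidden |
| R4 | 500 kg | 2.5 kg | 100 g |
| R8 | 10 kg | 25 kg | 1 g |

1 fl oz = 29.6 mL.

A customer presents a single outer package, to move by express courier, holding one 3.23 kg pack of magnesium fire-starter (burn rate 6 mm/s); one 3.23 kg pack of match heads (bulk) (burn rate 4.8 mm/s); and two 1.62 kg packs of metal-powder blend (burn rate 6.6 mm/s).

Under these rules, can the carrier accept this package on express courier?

Yes

Burn rate 6 mm/s meets the Group R9 criterion (Flammable Solid), so the magnesium fire-starter is Group R9.
With burn rate 4.8 mm/s (> 2 mm/s), the match heads (bulk) fall in Group R9.
Burn rate 6.6 mm/s meets the Group R9 criterion (Flammable Solid), so the metal-powder blend is Group R9.
Total Group R9: 3.23 kg + 3.23 kg + (two 1.62 kg packs = 3.24 kg) = 9.7 kg.
9.7 kg is within the express courier limit of 10 kg for Group R9.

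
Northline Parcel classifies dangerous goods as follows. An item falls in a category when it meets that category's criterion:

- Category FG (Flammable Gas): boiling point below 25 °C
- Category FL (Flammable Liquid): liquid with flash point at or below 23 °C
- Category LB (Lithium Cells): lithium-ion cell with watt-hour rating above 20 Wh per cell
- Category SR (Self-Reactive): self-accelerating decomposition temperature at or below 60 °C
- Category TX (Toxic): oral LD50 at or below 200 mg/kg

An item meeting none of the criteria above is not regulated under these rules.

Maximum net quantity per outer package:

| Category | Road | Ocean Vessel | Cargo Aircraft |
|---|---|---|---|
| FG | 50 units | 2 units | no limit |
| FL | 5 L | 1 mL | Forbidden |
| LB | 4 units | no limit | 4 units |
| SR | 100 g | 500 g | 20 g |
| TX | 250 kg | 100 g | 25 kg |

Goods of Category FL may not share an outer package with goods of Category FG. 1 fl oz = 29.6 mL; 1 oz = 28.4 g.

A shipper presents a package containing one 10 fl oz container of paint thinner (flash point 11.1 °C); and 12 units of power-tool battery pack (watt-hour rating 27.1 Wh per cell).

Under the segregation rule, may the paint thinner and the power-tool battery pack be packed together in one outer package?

Flash point 11.1 °C meets the Category FL criterion (Flammable Liquid), so the paint thinner is Category FL.
The power-tool battery pack has watt-hour rating 27.1 Wh per cell, which is > 20 Wh per cell, so it is Category LB (Lithium Cells).
No segregation rule bars Category FL with Category LB.

Yes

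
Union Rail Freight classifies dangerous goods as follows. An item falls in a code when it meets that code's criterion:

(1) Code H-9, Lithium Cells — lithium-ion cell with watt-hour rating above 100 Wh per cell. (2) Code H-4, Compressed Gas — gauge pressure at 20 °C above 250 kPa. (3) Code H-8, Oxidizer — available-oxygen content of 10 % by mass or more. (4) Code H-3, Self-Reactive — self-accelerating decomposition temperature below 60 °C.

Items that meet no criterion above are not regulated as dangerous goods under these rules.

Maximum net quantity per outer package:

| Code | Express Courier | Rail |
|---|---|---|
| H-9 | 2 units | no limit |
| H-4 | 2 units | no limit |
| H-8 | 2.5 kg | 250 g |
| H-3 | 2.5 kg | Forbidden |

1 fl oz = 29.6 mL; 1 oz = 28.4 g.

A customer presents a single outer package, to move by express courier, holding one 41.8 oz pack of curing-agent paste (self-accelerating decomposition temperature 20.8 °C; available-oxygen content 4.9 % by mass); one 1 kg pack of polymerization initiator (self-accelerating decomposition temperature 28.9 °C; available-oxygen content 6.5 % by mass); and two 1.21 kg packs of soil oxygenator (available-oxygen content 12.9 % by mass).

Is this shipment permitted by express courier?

Self-accelerating decomposition temperature 20.8 °C meets the Code H-3 criterion (Self-Reactive), so the curing-agent paste is Code H-3.
With self-accelerating decomposition temperature 28.9 °C (< 60 °C), the polymerization initiator falls in Code H-3.
Soil oxygenator: available-oxygen content 12.9 % by mass ≥ 10 % by mass → Code H-8 (Oxidizer).
Code H-8 quantity: two 1.21 kg packs = 2.42 kg.
2.42 kg is within the express courier limit of 2.5 kg for Code H-8.
Code H-3 net quantity: (one 41.8 oz pack = 1187.12 g) + 1 kg = 2187.12 g.
2187.12 g ≤ 2.5 kg (express courier limit, Code H-3) — within limit.
Every hazard code is within its express courier limit and no segregation rule is violated.

Yes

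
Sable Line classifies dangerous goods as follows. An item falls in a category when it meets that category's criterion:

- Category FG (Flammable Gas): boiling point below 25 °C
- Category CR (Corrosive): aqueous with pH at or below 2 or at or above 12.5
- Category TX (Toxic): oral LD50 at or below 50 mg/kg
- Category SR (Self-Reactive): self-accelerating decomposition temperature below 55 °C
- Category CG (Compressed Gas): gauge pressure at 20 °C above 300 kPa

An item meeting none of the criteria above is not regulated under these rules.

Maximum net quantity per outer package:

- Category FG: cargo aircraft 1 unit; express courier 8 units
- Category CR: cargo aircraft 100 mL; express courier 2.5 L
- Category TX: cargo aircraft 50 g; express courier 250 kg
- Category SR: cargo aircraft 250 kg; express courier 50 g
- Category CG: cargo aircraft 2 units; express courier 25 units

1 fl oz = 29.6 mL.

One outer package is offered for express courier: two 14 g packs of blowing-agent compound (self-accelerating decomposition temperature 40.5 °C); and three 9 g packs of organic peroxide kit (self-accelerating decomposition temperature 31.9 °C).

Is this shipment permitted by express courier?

No

With self-accelerating decomposition temperature 40.5 °C (< 55 °C), the blowing-agent compound falls in Category SR.
With self-accelerating decomposition temperature 31.9 °C (< 55 °C), the organic peroxide kit falls in Category SR.
Category SR net quantity: (two 14 g packs = 28 g) + (three 9 g packs = 27 g) = 55 g.
55 g exceeds the express courier limit of 50 g for Category SR.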